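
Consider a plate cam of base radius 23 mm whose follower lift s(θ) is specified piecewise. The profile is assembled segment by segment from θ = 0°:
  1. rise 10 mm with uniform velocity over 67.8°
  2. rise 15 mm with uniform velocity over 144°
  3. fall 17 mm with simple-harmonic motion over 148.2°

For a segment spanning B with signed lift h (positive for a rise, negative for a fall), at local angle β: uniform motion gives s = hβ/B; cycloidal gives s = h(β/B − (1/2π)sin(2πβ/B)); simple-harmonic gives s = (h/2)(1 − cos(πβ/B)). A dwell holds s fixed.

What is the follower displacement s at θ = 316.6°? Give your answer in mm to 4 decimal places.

seg 1 [0°–67.8°] uniform, h=10: full span → s += 10 → s = 10.0000
seg 2 [67.8°–211.8°] uniform, h=15: full span → s += 15 → s = 25.0000
seg 3 [211.8°–360°] simple-harmonic, h=-17: θ=316.6° here. β=104.8, B=148.2. -17/2·(1 − cos(π·0.7072)) = -13.6494 → s = 11.3506

11.3506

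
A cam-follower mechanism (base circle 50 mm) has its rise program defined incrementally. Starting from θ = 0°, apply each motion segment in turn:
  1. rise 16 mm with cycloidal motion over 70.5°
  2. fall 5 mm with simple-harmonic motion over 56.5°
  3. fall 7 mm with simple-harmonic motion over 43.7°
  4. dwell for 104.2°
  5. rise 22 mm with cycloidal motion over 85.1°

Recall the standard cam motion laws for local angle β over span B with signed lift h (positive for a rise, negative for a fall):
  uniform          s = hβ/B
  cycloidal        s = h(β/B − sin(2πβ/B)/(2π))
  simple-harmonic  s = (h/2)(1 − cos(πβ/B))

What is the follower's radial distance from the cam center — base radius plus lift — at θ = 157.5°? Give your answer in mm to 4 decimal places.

seg 1 [0°–70.5°] cycloidal, h=16: full span → s += 16 → s = 16.0000
seg 2 [70.5°–127°] simple-harmonic, h=-5: full span → s += -5 → s = 11.0000
seg 3 [127°–170.7°] simple-harmonic, h=-7: θ=157.5° here. β=30.5, B=43.7. -7/2·(1 − cos(π·0.6979)) = -5.5389 → s = 5.4611
radial distance = base radius + s = 50 + 5.4611 = 55.4611

55.4611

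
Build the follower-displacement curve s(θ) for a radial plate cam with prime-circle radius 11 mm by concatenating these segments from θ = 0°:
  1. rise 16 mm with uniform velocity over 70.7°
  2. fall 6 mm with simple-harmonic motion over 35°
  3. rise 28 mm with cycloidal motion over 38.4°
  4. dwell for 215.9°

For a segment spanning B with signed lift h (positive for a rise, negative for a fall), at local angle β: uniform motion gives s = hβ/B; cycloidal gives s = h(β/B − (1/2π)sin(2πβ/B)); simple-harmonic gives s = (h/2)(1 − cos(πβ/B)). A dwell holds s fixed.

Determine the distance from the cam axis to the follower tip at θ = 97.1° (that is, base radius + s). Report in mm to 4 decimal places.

seg 1 [0°–70.7°] uniform, h=16: full span → s += 16 → s = 16.0000
seg 2 [70.7°–105.7°] simple-harmonic, h=-6: θ=97.1° here. β=26.4, B=35. -6/2·(1 − cos(π·0.7543)) = -5.1497 → s = 10.8503
radial distance = base radius + s = 11 + 10.8503 = 21.8503

21.8503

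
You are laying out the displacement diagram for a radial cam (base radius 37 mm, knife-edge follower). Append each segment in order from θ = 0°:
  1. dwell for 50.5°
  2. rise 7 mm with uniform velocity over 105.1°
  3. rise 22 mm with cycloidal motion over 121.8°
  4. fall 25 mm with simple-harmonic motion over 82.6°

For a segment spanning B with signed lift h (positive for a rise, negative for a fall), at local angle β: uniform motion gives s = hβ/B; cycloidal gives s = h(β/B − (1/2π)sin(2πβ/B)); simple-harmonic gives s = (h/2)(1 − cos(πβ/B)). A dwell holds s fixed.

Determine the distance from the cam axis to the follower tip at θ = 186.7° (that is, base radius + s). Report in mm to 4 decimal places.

seg 1 [0°–50.5°] dwell: s stays 0.0000
seg 2 [50.5°–155.6°] uniform, h=7: full span → s += 7 → s = 7.0000
seg 3 [155.6°–277.4°] cycloidal, h=22: θ=186.7° here. β=31.1, B=121.8. 22·(0.2553 − sin(2π·0.2553)/(2π)) = 2.1180 → s = 9.1180
radial distance = base radius + s = 37 + 9.1180 = 46.1180

46.1180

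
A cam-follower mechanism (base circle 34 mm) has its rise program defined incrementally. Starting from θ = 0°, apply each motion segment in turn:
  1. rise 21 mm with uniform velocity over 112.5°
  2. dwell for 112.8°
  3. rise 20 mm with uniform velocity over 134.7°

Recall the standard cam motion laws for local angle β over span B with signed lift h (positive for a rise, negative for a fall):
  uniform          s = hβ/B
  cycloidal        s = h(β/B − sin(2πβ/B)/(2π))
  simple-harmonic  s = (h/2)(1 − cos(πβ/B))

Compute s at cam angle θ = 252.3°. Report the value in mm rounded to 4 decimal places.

seg 1 [0°–112.5°] uniform, h=21: full span → s += 21 → s = 21.0000
seg 2 [112.5°–225.3°] dwell: s stays 21.0000
seg 3 [225.3°–360°] uniform, h=20: θ=252.3° here. β=27, B=134.7. 20·27/134.7 = 4.0089 → s = 25.0089

25.0089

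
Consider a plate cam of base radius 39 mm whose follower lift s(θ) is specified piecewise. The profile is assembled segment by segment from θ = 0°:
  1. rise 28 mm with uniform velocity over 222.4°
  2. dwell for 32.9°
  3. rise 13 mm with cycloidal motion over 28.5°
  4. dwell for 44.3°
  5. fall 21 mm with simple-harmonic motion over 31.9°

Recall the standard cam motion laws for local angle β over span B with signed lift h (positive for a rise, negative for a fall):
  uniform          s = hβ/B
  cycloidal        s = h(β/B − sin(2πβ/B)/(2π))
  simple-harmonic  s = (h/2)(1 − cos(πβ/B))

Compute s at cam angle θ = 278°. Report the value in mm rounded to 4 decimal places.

seg 1 [0°–222.4°] uniform, h=28: full span → s += 28 → s = 28.0000
seg 2 [222.4°–255.3°] dwell: s stays 28.0000
seg 3 [255.3°–283.8°] cycloidal, h=13: θ=278° here. β=22.7, B=28.5. 13·(0.7965 − sin(2π·0.7965)/(2π)) = 12.3358 → s = 40.3358

40.3358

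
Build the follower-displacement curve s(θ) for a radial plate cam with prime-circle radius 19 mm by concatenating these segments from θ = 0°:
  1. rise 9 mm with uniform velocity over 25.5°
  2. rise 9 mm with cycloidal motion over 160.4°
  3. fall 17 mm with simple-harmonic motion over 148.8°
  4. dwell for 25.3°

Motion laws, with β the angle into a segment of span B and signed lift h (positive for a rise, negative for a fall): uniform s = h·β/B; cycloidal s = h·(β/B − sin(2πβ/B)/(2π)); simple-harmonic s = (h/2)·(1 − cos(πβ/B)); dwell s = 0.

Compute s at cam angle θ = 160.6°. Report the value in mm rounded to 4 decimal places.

seg 1 [0°–25.5°] uniform, h=9: full span → s += 9 → s = 9.0000
seg 2 [25.5°–185.9°] cycloidal, h=9: θ=160.6° here. β=135.1, B=160.4. 9·(0.8423 − sin(2π·0.8423)/(2π)) = 8.7788 → s = 17.7788

17.7788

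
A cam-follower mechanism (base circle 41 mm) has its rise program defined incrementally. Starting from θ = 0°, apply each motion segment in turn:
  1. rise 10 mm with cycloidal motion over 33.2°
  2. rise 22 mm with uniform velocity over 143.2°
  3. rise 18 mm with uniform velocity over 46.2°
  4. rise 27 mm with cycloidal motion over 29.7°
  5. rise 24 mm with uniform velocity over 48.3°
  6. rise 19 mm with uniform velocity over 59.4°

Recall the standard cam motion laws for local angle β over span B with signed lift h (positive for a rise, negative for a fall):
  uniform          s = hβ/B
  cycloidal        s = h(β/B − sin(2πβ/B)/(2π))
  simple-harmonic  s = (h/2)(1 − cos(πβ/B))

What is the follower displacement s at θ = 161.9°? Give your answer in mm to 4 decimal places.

seg 1 [0°–33.2°] cycloidal, h=10: full span → s += 10 → s = 10.0000
seg 2 [33.2°–176.4°] uniform, h=22: θ=161.9° here. β=128.7, B=143.2. 22·128.7/143.2 = 19.7723 → s = 29.7723

29.7723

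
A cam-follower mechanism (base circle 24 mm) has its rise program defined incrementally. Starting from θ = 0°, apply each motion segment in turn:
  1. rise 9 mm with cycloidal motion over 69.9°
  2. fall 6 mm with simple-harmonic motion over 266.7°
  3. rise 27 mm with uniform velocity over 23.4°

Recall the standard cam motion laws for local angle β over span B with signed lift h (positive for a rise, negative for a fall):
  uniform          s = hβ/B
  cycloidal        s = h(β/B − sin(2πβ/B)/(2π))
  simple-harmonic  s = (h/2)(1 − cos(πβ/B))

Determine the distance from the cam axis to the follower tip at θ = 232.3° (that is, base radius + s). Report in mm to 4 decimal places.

seg 1 [0°–69.9°] cycloidal, h=9: full span → s += 9 → s = 9.0000
seg 2 [69.9°–336.6°] simple-harmonic, h=-6: θ=232.3° here. β=162.4, B=266.7. -6/2·(1 − cos(π·0.6089)) = -4.0067 → s = 4.9933
radial distance = base radius + s = 24 + 4.9933 = 28.9933

28.9933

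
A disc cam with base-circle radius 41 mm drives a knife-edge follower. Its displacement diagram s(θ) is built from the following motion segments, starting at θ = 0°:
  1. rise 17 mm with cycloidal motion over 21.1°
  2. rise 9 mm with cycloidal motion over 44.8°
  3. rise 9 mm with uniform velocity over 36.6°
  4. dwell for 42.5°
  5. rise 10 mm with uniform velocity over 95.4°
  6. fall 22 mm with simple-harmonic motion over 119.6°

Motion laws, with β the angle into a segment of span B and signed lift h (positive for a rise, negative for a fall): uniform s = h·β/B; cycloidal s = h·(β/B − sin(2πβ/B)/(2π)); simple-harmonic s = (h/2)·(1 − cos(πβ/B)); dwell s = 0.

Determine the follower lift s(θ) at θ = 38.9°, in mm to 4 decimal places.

seg 1 [0°–21.1°] cycloidal, h=17: full span → s += 17 → s = 17.0000
seg 2 [21.1°–65.9°] cycloidal, h=9: θ=38.9° here. β=17.8, B=44.8. 9·(0.3973 − sin(2π·0.3973)/(2π)) = 2.7146 → s = 19.7146

19.7146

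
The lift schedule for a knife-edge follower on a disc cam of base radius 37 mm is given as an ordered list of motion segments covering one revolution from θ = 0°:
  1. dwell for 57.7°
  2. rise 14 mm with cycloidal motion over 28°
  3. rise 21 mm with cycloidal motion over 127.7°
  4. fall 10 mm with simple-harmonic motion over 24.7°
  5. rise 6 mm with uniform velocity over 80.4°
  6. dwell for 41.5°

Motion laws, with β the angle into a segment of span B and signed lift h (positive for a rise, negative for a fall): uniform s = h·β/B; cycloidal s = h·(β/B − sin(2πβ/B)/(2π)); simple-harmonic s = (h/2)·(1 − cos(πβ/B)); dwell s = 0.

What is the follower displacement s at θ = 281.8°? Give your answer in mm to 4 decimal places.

seg 1 [0°–57.7°] dwell: s stays 0.0000
seg 2 [57.7°–85.7°] cycloidal, h=14: full span → s += 14 → s = 14.0000
seg 3 [85.7°–213.4°] cycloidal, h=21: full span → s += 21 → s = 35.0000
seg 4 [213.4°–238.1°] simple-harmonic, h=-10: full span → s += -10 → s = 25.0000
seg 5 [238.1°–318.5°] uniform, h=6: θ=281.8° here. β=43.7, B=80.4. 6·43.7/80.4 = 3.2612 → s = 28.2612

28.2612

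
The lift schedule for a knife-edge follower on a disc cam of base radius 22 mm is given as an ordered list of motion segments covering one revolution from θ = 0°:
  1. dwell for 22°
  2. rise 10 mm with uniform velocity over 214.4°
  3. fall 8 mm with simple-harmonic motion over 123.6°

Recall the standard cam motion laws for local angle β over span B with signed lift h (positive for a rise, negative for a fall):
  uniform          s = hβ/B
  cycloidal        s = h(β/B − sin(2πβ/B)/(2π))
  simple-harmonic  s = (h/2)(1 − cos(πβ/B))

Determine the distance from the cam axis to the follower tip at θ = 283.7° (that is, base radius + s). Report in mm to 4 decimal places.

seg 1 [0°–22°] dwell: s stays 0.0000
seg 2 [22°–236.4°] uniform, h=10: full span → s += 10 → s = 10.0000
seg 3 [236.4°–360°] simple-harmonic, h=-8: θ=283.7° here. β=47.3, B=123.6. -8/2·(1 − cos(π·0.3827)) = -2.5589 → s = 7.4411
radial distance = base radius + s = 22 + 7.4411 = 29.4411

29.4411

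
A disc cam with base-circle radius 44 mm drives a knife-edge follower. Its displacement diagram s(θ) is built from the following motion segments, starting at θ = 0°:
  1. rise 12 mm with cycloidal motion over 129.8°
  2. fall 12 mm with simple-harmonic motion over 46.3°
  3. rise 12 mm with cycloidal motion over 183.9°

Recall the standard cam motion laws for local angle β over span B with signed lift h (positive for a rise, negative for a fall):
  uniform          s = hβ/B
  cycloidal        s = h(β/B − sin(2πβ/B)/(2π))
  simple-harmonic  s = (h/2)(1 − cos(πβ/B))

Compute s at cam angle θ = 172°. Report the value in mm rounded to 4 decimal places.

seg 1 [0°–129.8°] cycloidal, h=12: full span → s += 12 → s = 12.0000
seg 2 [129.8°–176.1°] simple-harmonic, h=-12: θ=172° here. β=42.2, B=46.3. -12/2·(1 − cos(π·0.9114)) = -11.7693 → s = 0.2307

0.2307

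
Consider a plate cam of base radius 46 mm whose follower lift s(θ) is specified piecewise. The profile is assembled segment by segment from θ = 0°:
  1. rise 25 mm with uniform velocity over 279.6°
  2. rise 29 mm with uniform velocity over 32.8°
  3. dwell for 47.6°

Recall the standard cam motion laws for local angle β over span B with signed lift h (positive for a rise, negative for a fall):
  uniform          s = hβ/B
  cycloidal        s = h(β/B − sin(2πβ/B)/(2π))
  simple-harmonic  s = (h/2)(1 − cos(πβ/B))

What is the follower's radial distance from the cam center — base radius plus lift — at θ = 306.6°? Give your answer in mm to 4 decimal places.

seg 1 [0°–279.6°] uniform, h=25: full span → s += 25 → s = 25.0000
seg 2 [279.6°–312.4°] uniform, h=29: θ=306.6° here. β=27, B=32.8. 29·27/32.8 = 23.8720 → s = 48.8720
radial distance = base radius + s = 46 + 48.8720 = 94.8720

94.8720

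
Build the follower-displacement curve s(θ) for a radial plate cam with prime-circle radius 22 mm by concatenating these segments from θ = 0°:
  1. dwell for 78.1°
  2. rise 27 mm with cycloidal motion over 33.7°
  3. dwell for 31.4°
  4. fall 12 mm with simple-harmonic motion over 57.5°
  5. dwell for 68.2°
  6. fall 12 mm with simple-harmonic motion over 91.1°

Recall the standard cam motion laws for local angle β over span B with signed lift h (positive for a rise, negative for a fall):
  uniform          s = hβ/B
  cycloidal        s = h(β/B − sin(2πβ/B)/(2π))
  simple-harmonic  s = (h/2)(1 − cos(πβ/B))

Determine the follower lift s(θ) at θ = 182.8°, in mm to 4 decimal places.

seg 1 [0°–78.1°] dwell: s stays 0.0000
seg 2 [78.1°–111.8°] cycloidal, h=27: full span → s += 27 → s = 27.0000
seg 3 [111.8°–143.2°] dwell: s stays 27.0000
seg 4 [143.2°–200.7°] simple-harmonic, h=-12: θ=182.8° here. β=39.6, B=57.5. -12/2·(1 − cos(π·0.6887)) = -9.3521 → s = 17.6479

17.6479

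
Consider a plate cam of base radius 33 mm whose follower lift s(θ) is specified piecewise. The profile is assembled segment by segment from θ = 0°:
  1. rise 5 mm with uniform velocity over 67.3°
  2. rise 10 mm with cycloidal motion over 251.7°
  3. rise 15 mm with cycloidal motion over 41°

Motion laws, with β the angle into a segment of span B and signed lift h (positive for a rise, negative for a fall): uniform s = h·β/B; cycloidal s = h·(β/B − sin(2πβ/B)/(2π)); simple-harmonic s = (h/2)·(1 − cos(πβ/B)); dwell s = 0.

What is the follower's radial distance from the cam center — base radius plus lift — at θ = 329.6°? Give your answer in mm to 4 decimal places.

seg 1 [0°–67.3°] uniform, h=5: full span → s += 5 → s = 5.0000
seg 2 [67.3°–319°] cycloidal, h=10: full span → s += 10 → s = 15.0000
seg 3 [319°–360°] cycloidal, h=15: θ=329.6° here. β=10.6, B=41. 15·(0.2585 − sin(2π·0.2585)/(2π)) = 1.4942 → s = 16.4942
radial distance = base radius + s = 33 + 16.4942 = 49.4942

49.4942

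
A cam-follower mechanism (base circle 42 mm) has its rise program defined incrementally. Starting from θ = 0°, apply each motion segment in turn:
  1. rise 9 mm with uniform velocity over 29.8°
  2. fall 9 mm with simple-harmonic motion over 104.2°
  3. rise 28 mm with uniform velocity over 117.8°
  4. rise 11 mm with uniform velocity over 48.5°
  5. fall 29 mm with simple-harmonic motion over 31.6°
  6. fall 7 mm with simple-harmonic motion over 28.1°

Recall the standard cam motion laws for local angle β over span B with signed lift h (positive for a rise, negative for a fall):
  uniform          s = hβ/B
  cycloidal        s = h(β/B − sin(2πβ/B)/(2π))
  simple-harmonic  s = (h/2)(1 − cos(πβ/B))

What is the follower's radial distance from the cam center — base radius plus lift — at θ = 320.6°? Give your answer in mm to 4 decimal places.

seg 1 [0°–29.8°] uniform, h=9: full span → s += 9 → s = 9.0000
seg 2 [29.8°–134°] simple-harmonic, h=-9: full span → s += -9 → s = 0.0000
seg 3 [134°–251.8°] uniform, h=28: full span → s += 28 → s = 28.0000
seg 4 [251.8°–300.3°] uniform, h=11: full span → s += 11 → s = 39.0000
seg 5 [300.3°–331.9°] simple-harmonic, h=-29: θ=320.6° here. β=20.3, B=31.6. -29/2·(1 − cos(π·0.6424)) = -20.7728 → s = 18.2272
radial distance = base radius + s = 42 + 18.2272 = 60.2272

60.2272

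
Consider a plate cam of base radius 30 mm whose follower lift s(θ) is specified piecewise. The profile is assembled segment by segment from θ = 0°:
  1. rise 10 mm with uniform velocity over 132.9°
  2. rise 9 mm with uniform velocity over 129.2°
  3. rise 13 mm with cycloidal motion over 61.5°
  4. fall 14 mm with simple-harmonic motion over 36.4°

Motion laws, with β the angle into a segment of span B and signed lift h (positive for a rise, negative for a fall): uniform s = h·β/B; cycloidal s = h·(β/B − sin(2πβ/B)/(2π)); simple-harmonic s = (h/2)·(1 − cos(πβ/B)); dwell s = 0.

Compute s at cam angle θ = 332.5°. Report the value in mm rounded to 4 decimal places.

seg 1 [0°–132.9°] uniform, h=10: full span → s += 10 → s = 10.0000
seg 2 [132.9°–262.1°] uniform, h=9: full span → s += 9 → s = 19.0000
seg 3 [262.1°–323.6°] cycloidal, h=13: full span → s += 13 → s = 32.0000
seg 4 [323.6°–360°] simple-harmonic, h=-14: θ=332.5° here. β=8.9, B=36.4. -14/2·(1 − cos(π·0.2445)) = -1.9656 → s = 30.0344

30.0344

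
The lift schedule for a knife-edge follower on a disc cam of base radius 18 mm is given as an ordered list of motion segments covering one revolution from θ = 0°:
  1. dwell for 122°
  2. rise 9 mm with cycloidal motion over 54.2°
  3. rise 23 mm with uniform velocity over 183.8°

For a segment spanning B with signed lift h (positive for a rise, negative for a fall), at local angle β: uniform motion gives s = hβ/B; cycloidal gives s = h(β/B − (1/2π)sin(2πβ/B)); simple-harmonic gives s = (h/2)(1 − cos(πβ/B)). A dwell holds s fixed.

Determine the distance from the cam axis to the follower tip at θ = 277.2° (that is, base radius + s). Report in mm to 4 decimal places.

seg 1 [0°–122°] dwell: s stays 0.0000
seg 2 [122°–176.2°] cycloidal, h=9: full span → s += 9 → s = 9.0000
seg 3 [176.2°–360°] uniform, h=23: θ=277.2° here. β=101, B=183.8. 23·101/183.8 = 12.6387 → s = 21.6387
radial distance = base radius + s = 18 + 21.6387 = 39.6387

39.6387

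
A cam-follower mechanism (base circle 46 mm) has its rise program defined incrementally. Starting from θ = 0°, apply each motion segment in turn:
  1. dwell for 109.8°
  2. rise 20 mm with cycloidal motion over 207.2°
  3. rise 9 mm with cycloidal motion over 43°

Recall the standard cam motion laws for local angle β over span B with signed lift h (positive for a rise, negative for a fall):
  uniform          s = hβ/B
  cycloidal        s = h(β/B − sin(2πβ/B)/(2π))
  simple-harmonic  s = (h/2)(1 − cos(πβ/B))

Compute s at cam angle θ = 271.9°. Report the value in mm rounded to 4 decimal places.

seg 1 [0°–109.8°] dwell: s stays 0.0000
seg 2 [109.8°–317°] cycloidal, h=20: θ=271.9° here. β=162.1, B=207.2. 20·(0.7823 − sin(2π·0.7823)/(2π)) = 18.7643 → s = 18.7643

18.7643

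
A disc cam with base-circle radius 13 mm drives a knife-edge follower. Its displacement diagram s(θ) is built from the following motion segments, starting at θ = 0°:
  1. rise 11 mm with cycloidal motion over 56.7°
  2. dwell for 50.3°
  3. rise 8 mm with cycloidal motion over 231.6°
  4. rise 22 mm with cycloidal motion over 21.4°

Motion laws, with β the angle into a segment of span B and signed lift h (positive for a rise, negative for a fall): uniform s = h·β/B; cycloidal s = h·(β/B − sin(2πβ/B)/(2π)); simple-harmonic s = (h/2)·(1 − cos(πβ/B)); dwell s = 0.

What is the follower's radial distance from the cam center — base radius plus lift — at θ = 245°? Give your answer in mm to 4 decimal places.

seg 1 [0°–56.7°] cycloidal, h=11: full span → s += 11 → s = 11.0000
seg 2 [56.7°–107°] dwell: s stays 11.0000
seg 3 [107°–338.6°] cycloidal, h=8: θ=245° here. β=138, B=231.6. 8·(0.5959 − sin(2π·0.5959)/(2π)) = 5.4882 → s = 16.4882
radial distance = base radius + s = 13 + 16.4882 = 29.4882

29.4882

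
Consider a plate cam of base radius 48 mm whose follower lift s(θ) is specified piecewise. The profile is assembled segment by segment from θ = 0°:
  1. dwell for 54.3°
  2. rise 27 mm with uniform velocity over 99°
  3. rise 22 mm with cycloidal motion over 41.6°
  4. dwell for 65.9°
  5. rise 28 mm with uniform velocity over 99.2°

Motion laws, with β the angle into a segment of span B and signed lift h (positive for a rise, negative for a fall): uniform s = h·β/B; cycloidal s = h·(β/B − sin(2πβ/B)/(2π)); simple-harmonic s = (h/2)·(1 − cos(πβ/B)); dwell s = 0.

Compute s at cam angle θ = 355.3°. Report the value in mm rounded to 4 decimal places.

seg 1 [0°–54.3°] dwell: s stays 0.0000
seg 2 [54.3°–153.3°] uniform, h=27: full span → s += 27 → s = 27.0000
seg 3 [153.3°–194.9°] cycloidal, h=22: full span → s += 22 → s = 49.0000
seg 4 [194.9°–260.8°] dwell: s stays 49.0000
seg 5 [260.8°–360°] uniform, h=28: θ=355.3° here. β=94.5, B=99.2. 28·94.5/99.2 = 26.6734 → s = 75.6734

75.6734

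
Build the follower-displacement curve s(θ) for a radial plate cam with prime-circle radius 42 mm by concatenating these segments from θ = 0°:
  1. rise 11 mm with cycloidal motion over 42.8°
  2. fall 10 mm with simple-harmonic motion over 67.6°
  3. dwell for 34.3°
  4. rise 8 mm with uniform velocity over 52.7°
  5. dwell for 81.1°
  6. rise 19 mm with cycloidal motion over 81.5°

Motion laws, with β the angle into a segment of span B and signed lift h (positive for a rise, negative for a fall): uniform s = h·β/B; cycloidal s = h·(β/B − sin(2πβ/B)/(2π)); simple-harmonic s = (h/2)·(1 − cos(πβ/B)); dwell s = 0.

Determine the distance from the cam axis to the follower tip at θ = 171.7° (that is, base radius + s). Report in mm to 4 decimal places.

seg 1 [0°–42.8°] cycloidal, h=11: full span → s += 11 → s = 11.0000
seg 2 [42.8°–110.4°] simple-harmonic, h=-10: full span → s += -10 → s = 1.0000
seg 3 [110.4°–144.7°] dwell: s stays 1.0000
seg 4 [144.7°–197.4°] uniform, h=8: θ=171.7° here. β=27, B=52.7. 8·27/52.7 = 4.0987 → s = 5.0987
radial distance = base radius + s = 42 + 5.0987 = 47.0987

47.0987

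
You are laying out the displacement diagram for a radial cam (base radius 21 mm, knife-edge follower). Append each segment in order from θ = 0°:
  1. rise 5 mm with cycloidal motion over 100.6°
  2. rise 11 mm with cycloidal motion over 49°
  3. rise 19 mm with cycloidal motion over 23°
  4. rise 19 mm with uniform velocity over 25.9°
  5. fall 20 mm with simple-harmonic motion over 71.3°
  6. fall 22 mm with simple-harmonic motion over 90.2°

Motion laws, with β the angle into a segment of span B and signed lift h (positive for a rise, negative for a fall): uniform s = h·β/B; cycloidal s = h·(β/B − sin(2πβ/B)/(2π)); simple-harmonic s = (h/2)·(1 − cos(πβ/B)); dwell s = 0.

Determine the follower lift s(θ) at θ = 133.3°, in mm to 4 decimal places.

seg 1 [0°–100.6°] cycloidal, h=5: full span → s += 5 → s = 5.0000
seg 2 [100.6°–149.6°] cycloidal, h=11: θ=133.3° here. β=32.7, B=49. 11·(0.6673 − sin(2π·0.6673)/(2π)) = 8.8607 → s = 13.8607

13.8607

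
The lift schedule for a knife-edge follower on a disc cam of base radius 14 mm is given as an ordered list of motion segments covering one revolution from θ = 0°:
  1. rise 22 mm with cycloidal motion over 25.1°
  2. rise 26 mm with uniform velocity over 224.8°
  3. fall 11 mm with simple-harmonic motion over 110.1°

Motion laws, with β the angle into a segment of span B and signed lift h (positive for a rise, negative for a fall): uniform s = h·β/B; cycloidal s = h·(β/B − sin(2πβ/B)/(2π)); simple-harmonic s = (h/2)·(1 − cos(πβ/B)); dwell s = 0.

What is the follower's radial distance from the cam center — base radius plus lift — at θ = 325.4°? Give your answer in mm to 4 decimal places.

seg 1 [0°–25.1°] cycloidal, h=22: full span → s += 22 → s = 22.0000
seg 2 [25.1°–249.9°] uniform, h=26: full span → s += 26 → s = 48.0000
seg 3 [249.9°–360°] simple-harmonic, h=-11: θ=325.4° here. β=75.5, B=110.1. -11/2·(1 − cos(π·0.6857)) = -8.5303 → s = 39.4697
radial distance = base radius + s = 14 + 39.4697 = 53.4697

53.4697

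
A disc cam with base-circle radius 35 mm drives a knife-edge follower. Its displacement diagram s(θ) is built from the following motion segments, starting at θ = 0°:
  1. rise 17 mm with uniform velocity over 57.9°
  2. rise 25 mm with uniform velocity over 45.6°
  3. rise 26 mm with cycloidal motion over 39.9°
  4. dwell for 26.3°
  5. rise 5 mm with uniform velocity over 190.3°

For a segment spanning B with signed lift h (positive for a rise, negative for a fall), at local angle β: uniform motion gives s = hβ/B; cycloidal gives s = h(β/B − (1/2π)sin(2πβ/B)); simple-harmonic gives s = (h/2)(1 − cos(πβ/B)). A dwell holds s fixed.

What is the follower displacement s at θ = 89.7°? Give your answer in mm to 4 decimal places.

seg 1 [0°–57.9°] uniform, h=17: full span → s += 17 → s = 17.0000
seg 2 [57.9°–103.5°] uniform, h=25: θ=89.7° here. β=31.8, B=45.6. 25·31.8/45.6 = 17.4342 → s = 34.4342

34.4342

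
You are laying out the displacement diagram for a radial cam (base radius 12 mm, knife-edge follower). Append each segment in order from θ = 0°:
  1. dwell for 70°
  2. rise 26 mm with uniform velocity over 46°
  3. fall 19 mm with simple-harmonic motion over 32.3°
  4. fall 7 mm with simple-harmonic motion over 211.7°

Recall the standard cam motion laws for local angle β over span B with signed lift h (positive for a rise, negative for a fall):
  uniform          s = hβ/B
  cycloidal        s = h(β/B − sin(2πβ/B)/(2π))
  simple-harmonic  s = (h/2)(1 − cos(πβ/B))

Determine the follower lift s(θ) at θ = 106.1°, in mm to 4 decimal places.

seg 1 [0°–70°] dwell: s stays 0.0000
seg 2 [70°–116°] uniform, h=26: θ=106.1° here. β=36.1, B=46. 26·36.1/46 = 20.4043 → s = 20.4043

20.4043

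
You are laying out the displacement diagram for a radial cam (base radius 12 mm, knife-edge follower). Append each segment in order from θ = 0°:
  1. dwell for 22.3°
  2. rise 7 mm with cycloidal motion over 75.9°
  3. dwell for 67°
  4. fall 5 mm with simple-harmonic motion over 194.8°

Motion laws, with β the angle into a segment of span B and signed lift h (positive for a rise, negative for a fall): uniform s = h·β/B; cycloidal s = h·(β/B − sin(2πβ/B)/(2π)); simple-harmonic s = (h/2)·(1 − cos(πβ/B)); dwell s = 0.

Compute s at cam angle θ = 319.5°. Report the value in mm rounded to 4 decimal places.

seg 1 [0°–22.3°] dwell: s stays 0.0000
seg 2 [22.3°–98.2°] cycloidal, h=7: full span → s += 7 → s = 7.0000
seg 3 [98.2°–165.2°] dwell: s stays 7.0000
seg 4 [165.2°–360°] simple-harmonic, h=-5: θ=319.5° here. β=154.3, B=194.8. -5/2·(1 − cos(π·0.7921)) = -4.4854 → s = 2.5146

2.5146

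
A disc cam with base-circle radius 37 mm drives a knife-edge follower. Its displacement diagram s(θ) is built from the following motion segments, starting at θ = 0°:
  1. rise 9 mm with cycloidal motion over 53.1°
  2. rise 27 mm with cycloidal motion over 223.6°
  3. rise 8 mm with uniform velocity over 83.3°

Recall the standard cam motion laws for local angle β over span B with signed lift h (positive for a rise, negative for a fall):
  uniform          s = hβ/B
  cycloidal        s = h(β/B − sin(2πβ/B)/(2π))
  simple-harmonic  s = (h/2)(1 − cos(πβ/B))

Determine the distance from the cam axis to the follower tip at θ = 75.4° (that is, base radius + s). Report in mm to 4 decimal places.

seg 1 [0°–53.1°] cycloidal, h=9: full span → s += 9 → s = 9.0000
seg 2 [53.1°–276.7°] cycloidal, h=27: θ=75.4° here. β=22.3, B=223.6. 27·(0.0997 − sin(2π·0.0997)/(2π)) = 0.1728 → s = 9.1728
radial distance = base radius + s = 37 + 9.1728 = 46.1728

46.1728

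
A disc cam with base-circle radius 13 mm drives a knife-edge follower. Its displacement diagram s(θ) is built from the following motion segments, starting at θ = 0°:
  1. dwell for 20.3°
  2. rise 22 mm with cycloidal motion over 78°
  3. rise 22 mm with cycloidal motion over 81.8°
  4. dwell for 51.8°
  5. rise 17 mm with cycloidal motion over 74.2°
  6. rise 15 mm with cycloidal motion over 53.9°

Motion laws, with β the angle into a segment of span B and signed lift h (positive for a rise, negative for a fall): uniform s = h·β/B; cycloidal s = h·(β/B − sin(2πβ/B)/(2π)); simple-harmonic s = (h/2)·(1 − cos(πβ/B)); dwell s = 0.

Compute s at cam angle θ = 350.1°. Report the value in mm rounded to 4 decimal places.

seg 1 [0°–20.3°] dwell: s stays 0.0000
seg 2 [20.3°–98.3°] cycloidal, h=22: full span → s += 22 → s = 22.0000
seg 3 [98.3°–180.1°] cycloidal, h=22: full span → s += 22 → s = 44.0000
seg 4 [180.1°–231.9°] dwell: s stays 44.0000
seg 5 [231.9°–306.1°] cycloidal, h=17: full span → s += 17 → s = 61.0000
seg 6 [306.1°–360°] cycloidal, h=15: θ=350.1° here. β=44, B=53.9. 15·(0.8163 − sin(2π·0.8163)/(2π)) = 14.4279 → s = 75.4279

75.4279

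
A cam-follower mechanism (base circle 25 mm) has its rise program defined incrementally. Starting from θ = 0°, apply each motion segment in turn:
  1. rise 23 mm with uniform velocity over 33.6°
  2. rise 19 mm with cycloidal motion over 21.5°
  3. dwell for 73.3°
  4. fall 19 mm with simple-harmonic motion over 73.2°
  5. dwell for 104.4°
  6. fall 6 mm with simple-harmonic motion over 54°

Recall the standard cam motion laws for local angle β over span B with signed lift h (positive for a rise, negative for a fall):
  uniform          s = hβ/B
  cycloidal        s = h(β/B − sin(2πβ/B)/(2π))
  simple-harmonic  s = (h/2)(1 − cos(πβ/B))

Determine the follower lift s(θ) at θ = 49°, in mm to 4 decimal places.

seg 1 [0°–33.6°] uniform, h=23: full span → s += 23 → s = 23.0000
seg 2 [33.6°–55.1°] cycloidal, h=19: θ=49° here. β=15.4, B=21.5. 19·(0.7163 − sin(2π·0.7163)/(2π)) = 16.5656 → s = 39.5656

39.5656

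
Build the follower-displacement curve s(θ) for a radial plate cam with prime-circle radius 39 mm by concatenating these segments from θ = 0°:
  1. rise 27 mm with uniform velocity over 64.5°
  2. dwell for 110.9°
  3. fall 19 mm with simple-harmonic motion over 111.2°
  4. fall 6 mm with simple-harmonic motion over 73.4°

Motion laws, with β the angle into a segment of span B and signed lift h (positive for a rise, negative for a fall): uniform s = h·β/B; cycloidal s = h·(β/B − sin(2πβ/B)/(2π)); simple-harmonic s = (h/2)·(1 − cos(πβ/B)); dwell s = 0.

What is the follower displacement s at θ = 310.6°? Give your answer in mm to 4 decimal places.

seg 1 [0°–64.5°] uniform, h=27: full span → s += 27 → s = 27.0000
seg 2 [64.5°–175.4°] dwell: s stays 27.0000
seg 3 [175.4°–286.6°] simple-harmonic, h=-19: full span → s += -19 → s = 8.0000
seg 4 [286.6°–360°] simple-harmonic, h=-6: θ=310.6° here. β=24, B=73.4. -6/2·(1 − cos(π·0.3270)) = -1.4484 → s = 6.5516

6.5516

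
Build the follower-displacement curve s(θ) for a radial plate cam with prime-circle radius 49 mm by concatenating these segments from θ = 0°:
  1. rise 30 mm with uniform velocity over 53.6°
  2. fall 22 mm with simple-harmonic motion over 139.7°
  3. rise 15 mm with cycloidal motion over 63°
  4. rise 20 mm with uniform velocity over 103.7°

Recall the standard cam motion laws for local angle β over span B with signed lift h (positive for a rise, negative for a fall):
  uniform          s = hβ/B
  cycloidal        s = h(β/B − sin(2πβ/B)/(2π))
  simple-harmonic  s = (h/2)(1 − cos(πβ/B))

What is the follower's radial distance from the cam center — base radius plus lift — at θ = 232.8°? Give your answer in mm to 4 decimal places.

seg 1 [0°–53.6°] uniform, h=30: full span → s += 30 → s = 30.0000
seg 2 [53.6°–193.3°] simple-harmonic, h=-22: full span → s += -22 → s = 8.0000
seg 3 [193.3°–256.3°] cycloidal, h=15: θ=232.8° here. β=39.5, B=63. 15·(0.6270 − sin(2π·0.6270)/(2π)) = 11.1138 → s = 19.1138
radial distance = base radius + s = 49 + 19.1138 = 68.1138

68.1138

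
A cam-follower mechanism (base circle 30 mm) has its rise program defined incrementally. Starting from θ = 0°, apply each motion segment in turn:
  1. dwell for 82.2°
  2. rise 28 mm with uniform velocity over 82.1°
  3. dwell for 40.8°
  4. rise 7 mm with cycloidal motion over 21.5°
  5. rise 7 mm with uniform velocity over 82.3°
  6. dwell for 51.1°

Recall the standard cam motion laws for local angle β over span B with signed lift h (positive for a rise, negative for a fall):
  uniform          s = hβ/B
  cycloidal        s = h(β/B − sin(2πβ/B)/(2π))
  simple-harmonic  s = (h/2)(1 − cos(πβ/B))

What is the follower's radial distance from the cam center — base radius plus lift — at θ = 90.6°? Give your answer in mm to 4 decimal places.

seg 1 [0°–82.2°] dwell: s stays 0.0000
seg 2 [82.2°–164.3°] uniform, h=28: θ=90.6° here. β=8.4, B=82.1. 28·8.4/82.1 = 2.8648 → s = 2.8648
radial distance = base radius + s = 30 + 2.8648 = 32.8648

32.8648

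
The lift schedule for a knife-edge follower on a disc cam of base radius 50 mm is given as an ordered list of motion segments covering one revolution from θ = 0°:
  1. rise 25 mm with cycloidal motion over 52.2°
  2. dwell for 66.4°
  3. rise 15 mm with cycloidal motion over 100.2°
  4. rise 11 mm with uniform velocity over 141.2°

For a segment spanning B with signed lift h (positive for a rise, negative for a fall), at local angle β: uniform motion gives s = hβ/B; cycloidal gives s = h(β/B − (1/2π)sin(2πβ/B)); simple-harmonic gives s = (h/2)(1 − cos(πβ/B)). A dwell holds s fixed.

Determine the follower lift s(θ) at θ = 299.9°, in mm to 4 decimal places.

seg 1 [0°–52.2°] cycloidal, h=25: full span → s += 25 → s = 25.0000
seg 2 [52.2°–118.6°] dwell: s stays 25.0000
seg 3 [118.6°–218.8°] cycloidal, h=15: full span → s += 15 → s = 40.0000
seg 4 [218.8°–360°] uniform, h=11: θ=299.9° here. β=81.1, B=141.2. 11·81.1/141.2 = 6.3180 → s = 46.3180

46.3180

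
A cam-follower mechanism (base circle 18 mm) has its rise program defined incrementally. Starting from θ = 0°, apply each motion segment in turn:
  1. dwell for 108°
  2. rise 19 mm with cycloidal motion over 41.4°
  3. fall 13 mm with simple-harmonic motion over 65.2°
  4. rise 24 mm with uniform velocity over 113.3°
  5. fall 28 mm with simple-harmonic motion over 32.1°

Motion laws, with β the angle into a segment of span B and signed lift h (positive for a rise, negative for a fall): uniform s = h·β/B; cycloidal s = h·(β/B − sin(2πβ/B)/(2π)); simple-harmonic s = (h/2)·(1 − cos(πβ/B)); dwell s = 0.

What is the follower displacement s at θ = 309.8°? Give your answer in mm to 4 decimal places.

seg 1 [0°–108°] dwell: s stays 0.0000
seg 2 [108°–149.4°] cycloidal, h=19: full span → s += 19 → s = 19.0000
seg 3 [149.4°–214.6°] simple-harmonic, h=-13: full span → s += -13 → s = 6.0000
seg 4 [214.6°–327.9°] uniform, h=24: θ=309.8° here. β=95.2, B=113.3. 24·95.2/113.3 = 20.1659 → s = 26.1659

26.1659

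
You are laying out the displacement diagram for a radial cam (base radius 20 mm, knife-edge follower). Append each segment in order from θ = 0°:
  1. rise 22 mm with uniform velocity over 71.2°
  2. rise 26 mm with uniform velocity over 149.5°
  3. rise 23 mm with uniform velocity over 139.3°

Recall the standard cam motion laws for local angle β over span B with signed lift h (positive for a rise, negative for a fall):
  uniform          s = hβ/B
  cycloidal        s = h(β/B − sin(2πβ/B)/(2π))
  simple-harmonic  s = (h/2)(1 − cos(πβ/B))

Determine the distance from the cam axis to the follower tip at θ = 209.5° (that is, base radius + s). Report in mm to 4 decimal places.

seg 1 [0°–71.2°] uniform, h=22: full span → s += 22 → s = 22.0000
seg 2 [71.2°–220.7°] uniform, h=26: θ=209.5° here. β=138.3, B=149.5. 26·138.3/149.5 = 24.0522 → s = 46.0522
radial distance = base radius + s = 20 + 46.0522 = 66.0522

66.0522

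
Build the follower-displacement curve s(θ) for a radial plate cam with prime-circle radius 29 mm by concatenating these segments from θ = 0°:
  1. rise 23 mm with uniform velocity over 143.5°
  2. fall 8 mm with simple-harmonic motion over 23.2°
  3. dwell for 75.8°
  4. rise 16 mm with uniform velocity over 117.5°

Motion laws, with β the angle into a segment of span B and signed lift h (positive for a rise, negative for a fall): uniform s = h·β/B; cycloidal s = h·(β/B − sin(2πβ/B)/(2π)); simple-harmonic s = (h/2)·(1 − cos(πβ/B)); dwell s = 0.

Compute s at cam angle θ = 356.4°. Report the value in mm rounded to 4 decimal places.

seg 1 [0°–143.5°] uniform, h=23: full span → s += 23 → s = 23.0000
seg 2 [143.5°–166.7°] simple-harmonic, h=-8: full span → s += -8 → s = 15.0000
seg 3 [166.7°–242.5°] dwell: s stays 15.0000
seg 4 [242.5°–360°] uniform, h=16: θ=356.4° here. β=113.9, B=117.5. 16·113.9/117.5 = 15.5098 → s = 30.5098

30.5098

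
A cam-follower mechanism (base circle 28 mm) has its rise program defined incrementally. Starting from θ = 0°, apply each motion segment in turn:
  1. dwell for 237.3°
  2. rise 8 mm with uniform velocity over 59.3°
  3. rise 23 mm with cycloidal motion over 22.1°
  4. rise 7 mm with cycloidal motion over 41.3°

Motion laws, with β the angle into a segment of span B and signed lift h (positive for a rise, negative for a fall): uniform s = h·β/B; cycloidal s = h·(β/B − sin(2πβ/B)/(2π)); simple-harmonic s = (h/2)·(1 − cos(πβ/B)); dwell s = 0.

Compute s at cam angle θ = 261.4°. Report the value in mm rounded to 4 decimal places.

seg 1 [0°–237.3°] dwell: s stays 0.0000
seg 2 [237.3°–296.6°] uniform, h=8: θ=261.4° here. β=24.1, B=59.3. 8·24.1/59.3 = 3.2513 → s = 3.2513

3.2513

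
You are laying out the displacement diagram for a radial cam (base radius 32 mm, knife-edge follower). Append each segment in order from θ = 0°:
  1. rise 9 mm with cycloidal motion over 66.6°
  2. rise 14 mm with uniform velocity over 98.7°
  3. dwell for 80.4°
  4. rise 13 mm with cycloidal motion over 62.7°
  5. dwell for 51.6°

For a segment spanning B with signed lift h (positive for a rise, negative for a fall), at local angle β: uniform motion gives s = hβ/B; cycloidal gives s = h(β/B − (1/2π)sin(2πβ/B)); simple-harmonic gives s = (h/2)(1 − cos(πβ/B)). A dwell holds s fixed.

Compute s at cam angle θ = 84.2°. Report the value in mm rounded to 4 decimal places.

seg 1 [0°–66.6°] cycloidal, h=9: full span → s += 9 → s = 9.0000
seg 2 [66.6°–165.3°] uniform, h=14: θ=84.2° here. β=17.6, B=98.7. 14·17.6/98.7 = 2.4965 → s = 11.4965

11.4965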